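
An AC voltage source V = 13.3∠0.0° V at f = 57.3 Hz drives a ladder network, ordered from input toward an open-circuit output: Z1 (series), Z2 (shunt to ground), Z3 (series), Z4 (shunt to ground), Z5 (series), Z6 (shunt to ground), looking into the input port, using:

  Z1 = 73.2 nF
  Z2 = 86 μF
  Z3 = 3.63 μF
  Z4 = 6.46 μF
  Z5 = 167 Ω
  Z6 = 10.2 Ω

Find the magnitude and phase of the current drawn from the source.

Step 1 — Angular frequency: ω = 2π·f = 2π·57.3 = 360 rad/s.
Step 2 — Component impedances:
  Z1: Z = 1/(jωC) = -j/(ω·C) = 0 - j3.794e+04 Ω
  Z2: Z = 1/(jωC) = -j/(ω·C) = 0 - j32.3 Ω
  Z3: Z = 1/(jωC) = -j/(ω·C) = 0 - j765.2 Ω
  Z4: Z = 1/(jωC) = -j/(ω·C) = 0 - j430 Ω
  Z5: Z = R = 167 Ω
  Z6: Z = R = 10.2 Ω
Step 3 — Ladder network (open output): work backward from the far end, alternating series and parallel combinations. Z_in = 0.2073 - j3.798e+04 Ω = 3.798e+04∠-90.0° Ω.
Step 4 — Source phasor: V = 13.3∠0.0° V = 13.3 V.
Step 5 — Ohm's law: I = V / Z_total = (13.3) / (0.2073 - j3.798e+04) = 1.911e-09 + j0.0003502 A.
Step 6 — Convert to polar: |I| = 0.0003502 A, ∠I = 90.0°.

I = 0.0003502∠90.0° A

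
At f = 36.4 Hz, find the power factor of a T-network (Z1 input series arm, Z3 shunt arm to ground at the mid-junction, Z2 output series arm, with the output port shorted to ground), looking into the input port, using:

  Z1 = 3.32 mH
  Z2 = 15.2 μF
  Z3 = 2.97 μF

Step 1 — Angular frequency: ω = 2π·f = 2π·36.4 = 228.7 rad/s.
Step 2 — Component impedances:
  Z1: Z = jωL = j·228.7·0.00332 = 0 + j0.7593 Ω
  Z2: Z = 1/(jωC) = -j/(ω·C) = 0 - j287.7 Ω
  Z3: Z = 1/(jωC) = -j/(ω·C) = 0 - j1472 Ω
Step 3 — With the output port shorted to ground, the output series arm Z2 runs from the junction to ground; the shunt arm Z3 also runs from the junction to ground. They appear in parallel: Z3 || Z2 = 0 - j240.6 Ω.
Step 4 — Series with input arm Z1: Z_in = Z1 + (Z3 || Z2) = 0 - j239.9 Ω = 239.9∠-90.0° Ω.
Step 5 — Power factor: PF = cos(φ) = Re(Z)/|Z| = 0/239.9 = 0.
Step 6 — Type: Im(Z) = -239.9 ⇒ leading (phase φ = -90.0°).

PF = 0 (leading, φ = -90.0°)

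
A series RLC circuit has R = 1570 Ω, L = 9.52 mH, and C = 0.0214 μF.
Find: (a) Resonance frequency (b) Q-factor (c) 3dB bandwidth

Step 1 — Resonance: ω₀ = 1/√(LC) = 1/√(0.00952·2.14e-08) = 7.006e+04 rad/s.
Step 2 — f₀ = ω₀/(2π) = 1.115e+04 Hz.
Step 3 — Series Q: Q = ω₀L/R = 7.006e+04·0.00952/1570 = 0.4248.
Step 4 — Bandwidth: Δω = ω₀/Q = 1.649e+05 rad/s; BW = Δω/(2π) = 2.625e+04 Hz.

(a) f₀ = 1.115e+04 Hz  (b) Q = 0.4248  (c) BW = 2.625e+04 Hz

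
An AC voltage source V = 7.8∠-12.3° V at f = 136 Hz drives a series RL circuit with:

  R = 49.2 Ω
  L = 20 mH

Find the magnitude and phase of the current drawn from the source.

Step 1 — Angular frequency: ω = 2π·f = 2π·136 = 854.5 rad/s.
Step 2 — Component impedances:
  R: Z = R = 49.2 Ω
  L: Z = jωL = j·854.5·0.02 = 0 + j17.09 Ω
Step 3 — Series combination: Z_total = R + L = 49.2 + j17.09 Ω = 52.08∠19.2° Ω.
Step 4 — Source phasor: V = 7.8∠-12.3° V = 7.621 - j1.662 V.
Step 5 — Ohm's law: I = V / Z_total = (7.621 - j1.662) / (49.2 + j17.09) = 0.1278 - j0.07815 A.
Step 6 — Convert to polar: |I| = 0.1498 A, ∠I = -31.5°.

I = 0.1498∠-31.5° A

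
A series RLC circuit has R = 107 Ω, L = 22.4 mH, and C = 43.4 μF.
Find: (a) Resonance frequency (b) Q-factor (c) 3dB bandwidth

Step 1 — Resonance condition Im(Z)=0 gives ω₀ = 1/√(LC).
Step 2 — ω₀ = 1/√(0.0224·4.34e-05) = 1014 rad/s.
Step 3 — f₀ = ω₀/(2π) = 161.4 Hz.
Step 4 — Series Q: Q = ω₀L/R = 1014·0.0224/107 = 0.2123.
Step 5 — 3dB bandwidth: Δω = ω₀/Q = 4777 rad/s; BW = Δω/(2π) = 760.2 Hz.

(a) f₀ = 161.4 Hz  (b) Q = 0.2123  (c) BW = 760.2 Hz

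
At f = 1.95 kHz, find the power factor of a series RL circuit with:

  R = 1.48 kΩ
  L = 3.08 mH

Step 1 — Angular frequency: ω = 2π·f = 2π·1950 = 1.225e+04 rad/s.
Step 2 — Component impedances:
  R: Z = R = 1480 Ω
  L: Z = jωL = j·1.225e+04·0.00308 = 0 + j37.74 Ω
Step 3 — Series combination: Z_total = R + L = 1480 + j37.74 Ω = 1480∠1.5° Ω.
Step 4 — Power factor: PF = cos(φ) = Re(Z)/|Z| = 1480/1480.5 = 0.9997.
Step 5 — Type: Im(Z) = 37.74 ⇒ lagging (phase φ = 1.5°).

PF = 0.9997 (lagging, φ = 1.5°)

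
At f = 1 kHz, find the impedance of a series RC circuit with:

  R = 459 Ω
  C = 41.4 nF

Step 1 — Angular frequency: ω = 2π·f = 2π·1000 = 6283 rad/s.
Step 2 — Component impedances:
  R: Z = R = 459 Ω
  C: Z = 1/(jωC) = -j/(ω·C) = 0 - j3844 Ω
Step 3 — Series combination: Z_total = R + C = 459 - j3844 Ω = 3872∠-83.2° Ω.

Z = 459 - j3844 Ω = 3872∠-83.2° Ω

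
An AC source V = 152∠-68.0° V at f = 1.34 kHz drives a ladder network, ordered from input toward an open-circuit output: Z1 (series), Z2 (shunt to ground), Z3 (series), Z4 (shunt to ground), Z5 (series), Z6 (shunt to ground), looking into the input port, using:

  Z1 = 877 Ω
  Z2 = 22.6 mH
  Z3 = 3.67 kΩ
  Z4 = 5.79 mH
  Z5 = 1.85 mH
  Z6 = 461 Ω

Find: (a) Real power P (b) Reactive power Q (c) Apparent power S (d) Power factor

Step 1 — Angular frequency: ω = 2π·f = 2π·1340 = 8419 rad/s.
Step 2 — Component impedances:
  Z1: Z = R = 877 Ω
  Z2: Z = jωL = j·8419·0.0226 = 0 + j190.3 Ω
  Z3: Z = R = 3670 Ω
  Z4: Z = jωL = j·8419·0.00579 = 0 + j48.75 Ω
  Z5: Z = jωL = j·8419·0.00185 = 0 + j15.58 Ω
  Z6: Z = R = 461 Ω
Step 3 — Ladder network (open output): work backward from the far end, alternating series and parallel combinations. Z_in = 886.8 + j189.6 Ω = 906.9∠12.1° Ω.
Step 4 — Source phasor: V = 152∠-68.0° V = 56.94 - j140.9 V.
Step 5 — Current: I = V / Z = 0.0289 - j0.1651 A = 0.1676∠-80.1° A.
Step 6 — Complex power: S = V·I* = 24.91 + j5.328 VA.
Step 7 — Real power: P = Re(S) = 24.91 W.
Step 8 — Reactive power: Q = Im(S) = 5.328 VAR.
Step 9 — Apparent power: |S| = 25.48 VA.
Step 10 — Power factor: PF = P/|S| = 0.9779 (lagging).

(a) P = 24.91 W  (b) Q = 5.328 VAR  (c) S = 25.48 VA  (d) PF = 0.9779 (lagging)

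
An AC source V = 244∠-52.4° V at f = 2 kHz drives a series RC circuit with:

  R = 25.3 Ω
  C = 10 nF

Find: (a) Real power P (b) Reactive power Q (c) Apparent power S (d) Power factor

Step 1 — Angular frequency: ω = 2π·f = 2π·2000 = 1.257e+04 rad/s.
Step 2 — Component impedances:
  R: Z = R = 25.3 Ω
  C: Z = 1/(jωC) = -j/(ω·C) = 0 - j7958 Ω
Step 3 — Series combination: Z_total = R + C = 25.3 - j7958 Ω = 7958∠-89.8° Ω.
Step 4 — Source phasor: V = 244∠-52.4° V = 148.9 - j193.3 V.
Step 5 — Current: I = V / Z = 0.02435 + j0.01863 A = 0.03066∠37.4° A.
Step 6 — Complex power: S = V·I* = 0.02379 - j7.481 VA.
Step 7 — Real power: P = Re(S) = 0.02379 W.
Step 8 — Reactive power: Q = Im(S) = -7.481 VAR.
Step 9 — Apparent power: |S| = 7.481 VA.
Step 10 — Power factor: PF = P/|S| = 0.003179 (leading).

(a) P = 0.02379 W  (b) Q = -7.481 VAR  (c) S = 7.481 VA  (d) PF = 0.003179 (leading)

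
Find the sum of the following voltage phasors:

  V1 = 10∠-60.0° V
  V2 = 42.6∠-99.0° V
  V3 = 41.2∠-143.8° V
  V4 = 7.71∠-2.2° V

Step 1 — Convert each phasor to rectangular form:
  V1 = 10·(cos(-60.0°) + j·sin(-60.0°)) = 5 - j8.66 V
  V2 = 42.6·(cos(-99.0°) + j·sin(-99.0°)) = -6.664 - j42.08 V
  V3 = 41.2·(cos(-143.8°) + j·sin(-143.8°)) = -33.25 - j24.33 V
  V4 = 7.71·(cos(-2.2°) + j·sin(-2.2°)) = 7.704 - j0.296 V
Step 2 — Sum components: V_total = -27.21 - j75.36 V.
Step 3 — Convert to polar: |V_total| = 80.13 V, ∠V_total = -109.8°.

V_total = 80.13∠-109.8° V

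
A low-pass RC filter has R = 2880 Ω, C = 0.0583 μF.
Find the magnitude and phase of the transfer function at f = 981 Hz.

Step 1 — Angular frequency: ω = 2π·981 = 6164 rad/s.
Step 2 — Transfer function: H(jω) = 1/(1 + jωRC).
Step 3 — Denominator: 1 + jωRC = 1 + j·6164·2880·5.83e-08 = 1 + j1.035.
Step 4 — H = 0.4828 - j0.4997.
Step 5 — Magnitude: |H| = 0.6949 (-3.2 dB); phase: φ = -46.0°.

|H| = 0.6949 (-3.2 dB), φ = -46.0°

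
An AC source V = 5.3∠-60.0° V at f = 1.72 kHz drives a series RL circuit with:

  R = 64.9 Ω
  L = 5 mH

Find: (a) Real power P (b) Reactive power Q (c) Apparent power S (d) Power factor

Step 1 — Angular frequency: ω = 2π·f = 2π·1720 = 1.081e+04 rad/s.
Step 2 — Component impedances:
  R: Z = R = 64.9 Ω
  L: Z = jωL = j·1.081e+04·0.005 = 0 + j54.04 Ω
Step 3 — Series combination: Z_total = R + L = 64.9 + j54.04 Ω = 84.45∠39.8° Ω.
Step 4 — Source phasor: V = 5.3∠-60.0° V = 2.65 - j4.59 V.
Step 5 — Current: I = V / Z = -0.01066 - j0.06185 A = 0.06276∠-99.8° A.
Step 6 — Complex power: S = V·I* = 0.2556 + j0.2128 VA.
Step 7 — Real power: P = Re(S) = 0.2556 W.
Step 8 — Reactive power: Q = Im(S) = 0.2128 VAR.
Step 9 — Apparent power: |S| = 0.3326 VA.
Step 10 — Power factor: PF = P/|S| = 0.7685 (lagging).

(a) P = 0.2556 W  (b) Q = 0.2128 VAR  (c) S = 0.3326 VA  (d) PF = 0.7685 (lagging)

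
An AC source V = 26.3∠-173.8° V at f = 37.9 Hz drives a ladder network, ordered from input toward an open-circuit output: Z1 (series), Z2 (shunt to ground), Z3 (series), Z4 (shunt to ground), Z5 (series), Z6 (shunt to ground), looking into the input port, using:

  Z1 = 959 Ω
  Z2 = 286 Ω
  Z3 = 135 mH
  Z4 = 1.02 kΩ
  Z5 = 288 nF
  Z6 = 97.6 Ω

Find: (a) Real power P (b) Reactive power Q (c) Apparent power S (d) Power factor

Step 1 — Angular frequency: ω = 2π·f = 2π·37.9 = 238.1 rad/s.
Step 2 — Component impedances:
  Z1: Z = R = 959 Ω
  Z2: Z = R = 286 Ω
  Z3: Z = jωL = j·238.1·0.135 = 0 + j32.15 Ω
  Z4: Z = R = 1020 Ω
  Z5: Z = 1/(jωC) = -j/(ω·C) = 0 - j1.458e+04 Ω
  Z6: Z = R = 97.6 Ω
Step 3 — Ladder network (open output): work backward from the far end, alternating series and parallel combinations. Z_in = 1182 - j1.874 Ω = 1182∠-0.1° Ω.
Step 4 — Source phasor: V = 26.3∠-173.8° V = -26.15 - j2.84 V.
Step 5 — Current: I = V / Z = -0.02211 - j0.002438 A = 0.02225∠-173.7° A.
Step 6 — Complex power: S = V·I* = 0.5851 - j0.0009276 VA.
Step 7 — Real power: P = Re(S) = 0.5851 W.
Step 8 — Reactive power: Q = Im(S) = -0.0009276 VAR.
Step 9 — Apparent power: |S| = 0.5851 VA.
Step 10 — Power factor: PF = P/|S| = 1 (leading).

(a) P = 0.5851 W  (b) Q = -0.0009276 VAR  (c) S = 0.5851 VA  (d) PF = 1 (leading)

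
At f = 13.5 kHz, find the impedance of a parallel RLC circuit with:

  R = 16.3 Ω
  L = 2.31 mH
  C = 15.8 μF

Step 1 — Angular frequency: ω = 2π·f = 2π·1.35e+04 = 8.482e+04 rad/s.
Step 2 — Component impedances:
  R: Z = R = 16.3 Ω
  L: Z = jωL = j·8.482e+04·0.00231 = 0 + j195.9 Ω
  C: Z = 1/(jωC) = -j/(ω·C) = 0 - j0.7462 Ω
Step 3 — Parallel combination: 1/Z_total = 1/R + 1/L + 1/C; Z_total = 0.03435 - j0.7474 Ω = 0.7482∠-87.4° Ω.

Z = 0.03435 - j0.7474 Ω = 0.7482∠-87.4° Ω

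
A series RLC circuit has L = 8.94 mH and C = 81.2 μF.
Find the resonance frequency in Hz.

Step 1 — Resonance condition Im(Z)=0 gives ω₀ = 1/√(LC).
Step 2 — ω₀ = 1/√(0.00894·8.12e-05) = 1174 rad/s.
Step 3 — f₀ = ω₀/(2π) = 186.8 Hz.

f₀ = 186.8 Hz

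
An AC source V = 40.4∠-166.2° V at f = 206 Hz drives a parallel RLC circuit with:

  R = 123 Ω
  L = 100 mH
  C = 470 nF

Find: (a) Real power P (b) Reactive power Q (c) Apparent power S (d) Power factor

Step 1 — Angular frequency: ω = 2π·f = 2π·206 = 1294 rad/s.
Step 2 — Component impedances:
  R: Z = R = 123 Ω
  L: Z = jωL = j·1294·0.1 = 0 + j129.4 Ω
  C: Z = 1/(jωC) = -j/(ω·C) = 0 - j1644 Ω
Step 3 — Parallel combination: 1/Z_total = 1/R + 1/L + 1/C; Z_total = 69.63 + j60.96 Ω = 92.55∠41.2° Ω.
Step 4 — Source phasor: V = 40.4∠-166.2° V = -39.23 - j9.637 V.
Step 5 — Current: I = V / Z = -0.3876 + j0.2009 A = 0.4365∠152.6° A.
Step 6 — Complex power: S = V·I* = 13.27 + j11.62 VA.
Step 7 — Real power: P = Re(S) = 13.27 W.
Step 8 — Reactive power: Q = Im(S) = 11.62 VAR.
Step 9 — Apparent power: |S| = 17.64 VA.
Step 10 — Power factor: PF = P/|S| = 0.7524 (lagging).

(a) P = 13.27 W  (b) Q = 11.62 VAR  (c) S = 17.64 VA  (d) PF = 0.7524 (lagging)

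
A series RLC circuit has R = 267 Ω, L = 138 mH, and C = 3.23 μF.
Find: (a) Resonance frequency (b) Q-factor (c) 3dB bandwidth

Step 1 — Resonance: ω₀ = 1/√(LC) = 1/√(0.138·3.23e-06) = 1498 rad/s.
Step 2 — f₀ = ω₀/(2π) = 238.4 Hz.
Step 3 — Series Q: Q = ω₀L/R = 1498·0.138/267 = 0.7742.
Step 4 — Bandwidth: Δω = ω₀/Q = 1935 rad/s; BW = Δω/(2π) = 307.9 Hz.

(a) f₀ = 238.4 Hz  (b) Q = 0.7742  (c) BW = 307.9 Hz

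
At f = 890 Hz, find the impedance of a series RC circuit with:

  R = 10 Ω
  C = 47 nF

Step 1 — Angular frequency: ω = 2π·f = 2π·890 = 5592 rad/s.
Step 2 — Component impedances:
  R: Z = R = 10 Ω
  C: Z = 1/(jωC) = -j/(ω·C) = 0 - j3805 Ω
Step 3 — Series combination: Z_total = R + C = 10 - j3805 Ω = 3805∠-89.8° Ω.

Z = 10 - j3805 Ω = 3805∠-89.8° Ω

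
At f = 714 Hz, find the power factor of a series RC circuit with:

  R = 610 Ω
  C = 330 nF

Step 1 — Angular frequency: ω = 2π·f = 2π·714 = 4486 rad/s.
Step 2 — Component impedances:
  R: Z = R = 610 Ω
  C: Z = 1/(jωC) = -j/(ω·C) = 0 - j675.5 Ω
Step 3 — Series combination: Z_total = R + C = 610 - j675.5 Ω = 910.1∠-47.9° Ω.
Step 4 — Power factor: PF = cos(φ) = Re(Z)/|Z| = 610/910.14 = 0.6702.
Step 5 — Type: Im(Z) = -675.5 ⇒ leading (phase φ = -47.9°).

PF = 0.6702 (leading, φ = -47.9°)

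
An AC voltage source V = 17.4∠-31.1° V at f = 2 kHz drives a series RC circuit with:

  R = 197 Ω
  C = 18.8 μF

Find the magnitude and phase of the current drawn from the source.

Step 1 — Angular frequency: ω = 2π·f = 2π·2000 = 1.257e+04 rad/s.
Step 2 — Component impedances:
  R: Z = R = 197 Ω
  C: Z = 1/(jωC) = -j/(ω·C) = 0 - j4.233 Ω
Step 3 — Series combination: Z_total = R + C = 197 - j4.233 Ω = 197∠-1.2° Ω.
Step 4 — Source phasor: V = 17.4∠-31.1° V = 14.9 - j8.988 V.
Step 5 — Ohm's law: I = V / Z_total = (14.9 - j8.988) / (197 - j4.233) = 0.07657 - j0.04398 A.
Step 6 — Convert to polar: |I| = 0.0883 A, ∠I = -29.9°.

I = 0.0883∠-29.9° A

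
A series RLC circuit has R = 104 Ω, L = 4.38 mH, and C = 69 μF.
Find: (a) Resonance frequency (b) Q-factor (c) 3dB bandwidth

Step 1 — Resonance condition Im(Z)=0 gives ω₀ = 1/√(LC).
Step 2 — ω₀ = 1/√(0.00438·6.9e-05) = 1819 rad/s.
Step 3 — f₀ = ω₀/(2π) = 289.5 Hz.
Step 4 — Series Q: Q = ω₀L/R = 1819·0.00438/104 = 0.07661.
Step 5 — 3dB bandwidth: Δω = ω₀/Q = 2.374e+04 rad/s; BW = Δω/(2π) = 3779 Hz.

(a) f₀ = 289.5 Hz  (b) Q = 0.07661  (c) BW = 3779 Hz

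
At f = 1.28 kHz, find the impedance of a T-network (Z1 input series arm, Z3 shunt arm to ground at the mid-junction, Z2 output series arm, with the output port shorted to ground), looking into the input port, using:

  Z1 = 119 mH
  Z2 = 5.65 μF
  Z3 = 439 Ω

Step 1 — Angular frequency: ω = 2π·f = 2π·1280 = 8042 rad/s.
Step 2 — Component impedances:
  Z1: Z = jωL = j·8042·0.119 = 0 + j957.1 Ω
  Z2: Z = 1/(jωC) = -j/(ω·C) = 0 - j22.01 Ω
  Z3: Z = R = 439 Ω
Step 3 — With the output port shorted to ground, the output series arm Z2 runs from the junction to ground; the shunt arm Z3 also runs from the junction to ground. They appear in parallel: Z3 || Z2 = 1.1 - j21.95 Ω.
Step 4 — Series with input arm Z1: Z_in = Z1 + (Z3 || Z2) = 1.1 + j935.1 Ω = 935.1∠89.9° Ω.

Z = 1.1 + j935.1 Ω = 935.1∠89.9° Ω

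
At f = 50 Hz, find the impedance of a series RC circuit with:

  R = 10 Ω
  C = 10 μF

Step 1 — Angular frequency: ω = 2π·f = 2π·50 = 314.2 rad/s.
Step 2 — Component impedances:
  R: Z = R = 10 Ω
  C: Z = 1/(jωC) = -j/(ω·C) = 0 - j318.3 Ω
Step 3 — Series combination: Z_total = R + C = 10 - j318.3 Ω = 318.5∠-88.2° Ω.

Z = 10 - j318.3 Ω = 318.5∠-88.2° Ω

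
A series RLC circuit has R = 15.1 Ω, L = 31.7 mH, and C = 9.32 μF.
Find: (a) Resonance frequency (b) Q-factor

Step 1 — Resonance condition Im(Z)=0 gives ω₀ = 1/√(LC).
Step 2 — ω₀ = 1/√(0.0317·9.32e-06) = 1840 rad/s.
Step 3 — f₀ = ω₀/(2π) = 292.8 Hz.
Step 4 — Series Q: Q = ω₀L/R = 1840·0.0317/15.1 = 3.862.

(a) f₀ = 292.8 Hz  (b) Q = 3.862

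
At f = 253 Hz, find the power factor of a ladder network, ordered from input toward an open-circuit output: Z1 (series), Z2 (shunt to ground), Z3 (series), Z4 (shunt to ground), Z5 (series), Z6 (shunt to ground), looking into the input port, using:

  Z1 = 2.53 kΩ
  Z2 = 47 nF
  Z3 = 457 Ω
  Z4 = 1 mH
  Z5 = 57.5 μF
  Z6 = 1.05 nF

Step 1 — Angular frequency: ω = 2π·f = 2π·253 = 1590 rad/s.
Step 2 — Component impedances:
  Z1: Z = R = 2530 Ω
  Z2: Z = 1/(jωC) = -j/(ω·C) = 0 - j1.338e+04 Ω
  Z3: Z = R = 457 Ω
  Z4: Z = jωL = j·1590·0.001 = 0 + j1.59 Ω
  Z5: Z = 1/(jωC) = -j/(ω·C) = 0 - j10.94 Ω
  Z6: Z = 1/(jωC) = -j/(ω·C) = 0 - j5.991e+05 Ω
Step 3 — Ladder network (open output): work backward from the far end, alternating series and parallel combinations. Z_in = 2987 - j14 Ω = 2987∠-0.3° Ω.
Step 4 — Power factor: PF = cos(φ) = Re(Z)/|Z| = 2987/2987 = 1.
Step 5 — Type: Im(Z) = -14 ⇒ leading (phase φ = -0.3°).

PF = 1 (leading, φ = -0.3°)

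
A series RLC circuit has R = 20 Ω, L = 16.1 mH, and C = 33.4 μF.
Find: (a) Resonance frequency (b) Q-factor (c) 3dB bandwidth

Step 1 — Resonance: ω₀ = 1/√(LC) = 1/√(0.0161·3.34e-05) = 1364 rad/s.
Step 2 — f₀ = ω₀/(2π) = 217 Hz.
Step 3 — Series Q: Q = ω₀L/R = 1364·0.0161/20 = 1.098.
Step 4 — Bandwidth: Δω = ω₀/Q = 1242 rad/s; BW = Δω/(2π) = 197.7 Hz.

(a) f₀ = 217 Hz  (b) Q = 1.098  (c) BW = 197.7 Hz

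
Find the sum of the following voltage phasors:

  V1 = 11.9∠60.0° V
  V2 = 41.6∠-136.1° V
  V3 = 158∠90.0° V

Step 1 — Convert each phasor to rectangular form:
  V1 = 11.9·(cos(60.0°) + j·sin(60.0°)) = 5.95 + j10.31 V
  V2 = 41.6·(cos(-136.1°) + j·sin(-136.1°)) = -29.97 - j28.85 V
  V3 = 158·(cos(90.0°) + j·sin(90.0°)) = 0 + j158 V
Step 2 — Sum components: V_total = -24.02 + j139.5 V.
Step 3 — Convert to polar: |V_total| = 141.5 V, ∠V_total = 99.8°.

V_total = 141.5∠99.8° V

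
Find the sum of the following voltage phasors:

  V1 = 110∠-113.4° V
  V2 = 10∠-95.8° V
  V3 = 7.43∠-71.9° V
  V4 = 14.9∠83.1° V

Step 1 — Convert each phasor to rectangular form:
  V1 = 110·(cos(-113.4°) + j·sin(-113.4°)) = -43.69 - j101 V
  V2 = 10·(cos(-95.8°) + j·sin(-95.8°)) = -1.011 - j9.949 V
  V3 = 7.43·(cos(-71.9°) + j·sin(-71.9°)) = 2.308 - j7.062 V
  V4 = 14.9·(cos(83.1°) + j·sin(83.1°)) = 1.79 + j14.79 V
Step 2 — Sum components: V_total = -40.6 - j103.2 V.
Step 3 — Convert to polar: |V_total| = 110.9 V, ∠V_total = -111.5°.

V_total = 110.9∠-111.5° V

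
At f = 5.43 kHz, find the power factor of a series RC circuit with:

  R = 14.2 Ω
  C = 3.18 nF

Step 1 — Angular frequency: ω = 2π·f = 2π·5430 = 3.412e+04 rad/s.
Step 2 — Component impedances:
  R: Z = R = 14.2 Ω
  C: Z = 1/(jωC) = -j/(ω·C) = 0 - j9217 Ω
Step 3 — Series combination: Z_total = R + C = 14.2 - j9217 Ω = 9217∠-89.9° Ω.
Step 4 — Power factor: PF = cos(φ) = Re(Z)/|Z| = 14.2/9217 = 0.001541.
Step 5 — Type: Im(Z) = -9217 ⇒ leading (phase φ = -89.9°).

PF = 0.001541 (leading, φ = -89.9°)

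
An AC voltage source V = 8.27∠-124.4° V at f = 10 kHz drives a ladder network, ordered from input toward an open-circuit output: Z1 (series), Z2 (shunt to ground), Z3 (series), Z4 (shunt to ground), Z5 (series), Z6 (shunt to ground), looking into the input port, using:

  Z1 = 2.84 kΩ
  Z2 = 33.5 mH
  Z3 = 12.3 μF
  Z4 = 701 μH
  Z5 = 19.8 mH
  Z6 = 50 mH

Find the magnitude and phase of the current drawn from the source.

Step 1 — Angular frequency: ω = 2π·f = 2π·1e+04 = 6.283e+04 rad/s.
Step 2 — Component impedances:
  Z1: Z = R = 2840 Ω
  Z2: Z = jωL = j·6.283e+04·0.0335 = 0 + j2105 Ω
  Z3: Z = 1/(jωC) = -j/(ω·C) = 0 - j1.294 Ω
  Z4: Z = jωL = j·6.283e+04·0.000701 = 0 + j44.05 Ω
  Z5: Z = jωL = j·6.283e+04·0.0198 = 0 + j1244 Ω
  Z6: Z = jωL = j·6.283e+04·0.05 = 0 + j3142 Ω
Step 3 — Ladder network (open output): work backward from the far end, alternating series and parallel combinations. Z_in = 2840 + j41.48 Ω = 2840∠0.8° Ω.
Step 4 — Source phasor: V = 8.27∠-124.4° V = -4.672 - j6.824 V.
Step 5 — Ohm's law: I = V / Z_total = (-4.672 - j6.824) / (2840 + j41.48) = -0.00168 - j0.002378 A.
Step 6 — Convert to polar: |I| = 0.002912 A, ∠I = -125.2°.

I = 0.002912∠-125.2° A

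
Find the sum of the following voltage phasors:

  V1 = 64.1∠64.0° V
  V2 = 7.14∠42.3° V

Step 1 — Convert each phasor to rectangular form:
  V1 = 64.1·(cos(64.0°) + j·sin(64.0°)) = 28.1 + j57.61 V
  V2 = 7.14·(cos(42.3°) + j·sin(42.3°)) = 5.281 + j4.805 V
Step 2 — Sum components: V_total = 33.38 + j62.42 V.
Step 3 — Convert to polar: |V_total| = 70.78 V, ∠V_total = 61.9°.

V_total = 70.78∠61.9° V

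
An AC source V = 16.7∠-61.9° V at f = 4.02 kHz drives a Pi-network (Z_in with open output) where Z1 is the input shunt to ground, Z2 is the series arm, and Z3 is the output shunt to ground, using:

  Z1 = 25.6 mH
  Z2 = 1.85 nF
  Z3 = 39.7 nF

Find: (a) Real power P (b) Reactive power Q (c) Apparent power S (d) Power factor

Step 1 — Angular frequency: ω = 2π·f = 2π·4020 = 2.526e+04 rad/s.
Step 2 — Component impedances:
  Z1: Z = jωL = j·2.526e+04·0.0256 = 0 + j646.6 Ω
  Z2: Z = 1/(jωC) = -j/(ω·C) = 0 - j2.14e+04 Ω
  Z3: Z = 1/(jωC) = -j/(ω·C) = 0 - j997.2 Ω
Step 3 — With open output, the series arm Z2 and the output shunt Z3 appear in series to ground: Z2 + Z3 = 0 - j2.24e+04 Ω.
Step 4 — Parallel with input shunt Z1: Z_in = Z1 || (Z2 + Z3) = 0 + j665.8 Ω = 665.8∠90.0° Ω.
Step 5 — Source phasor: V = 16.7∠-61.9° V = 7.866 - j14.73 V.
Step 6 — Current: I = V / Z = -0.02212 - j0.01181 A = 0.02508∠-151.9° A.
Step 7 — Complex power: S = V·I* = 0 + j0.4189 VA.
Step 8 — Real power: P = Re(S) = 0 W.
Step 9 — Reactive power: Q = Im(S) = 0.4189 VAR.
Step 10 — Apparent power: |S| = 0.4189 VA.
Step 11 — Power factor: PF = P/|S| = 0 (lagging).

(a) P = 0 W  (b) Q = 0.4189 VAR  (c) S = 0.4189 VA  (d) PF = 0 (lagging)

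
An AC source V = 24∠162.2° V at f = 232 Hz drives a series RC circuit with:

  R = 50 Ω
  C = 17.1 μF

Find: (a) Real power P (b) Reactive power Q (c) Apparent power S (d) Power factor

Step 1 — Angular frequency: ω = 2π·f = 2π·232 = 1458 rad/s.
Step 2 — Component impedances:
  R: Z = R = 50 Ω
  C: Z = 1/(jωC) = -j/(ω·C) = 0 - j40.12 Ω
Step 3 — Series combination: Z_total = R + C = 50 - j40.12 Ω = 64.1∠-38.7° Ω.
Step 4 — Source phasor: V = 24∠162.2° V = -22.85 + j7.337 V.
Step 5 — Current: I = V / Z = -0.3497 - j0.1338 A = 0.3744∠-159.1° A.
Step 6 — Complex power: S = V·I* = 7.008 - j5.623 VA.
Step 7 — Real power: P = Re(S) = 7.008 W.
Step 8 — Reactive power: Q = Im(S) = -5.623 VAR.
Step 9 — Apparent power: |S| = 8.985 VA.
Step 10 — Power factor: PF = P/|S| = 0.78 (leading).

(a) P = 7.008 W  (b) Q = -5.623 VAR  (c) S = 8.985 VA  (d) PF = 0.78 (leading)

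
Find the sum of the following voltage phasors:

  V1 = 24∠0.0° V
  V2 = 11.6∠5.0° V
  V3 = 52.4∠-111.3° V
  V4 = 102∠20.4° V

Step 1 — Convert each phasor to rectangular form:
  V1 = 24·(cos(0.0°) + j·sin(0.0°)) = 24 V
  V2 = 11.6·(cos(5.0°) + j·sin(5.0°)) = 11.56 + j1.011 V
  V3 = 52.4·(cos(-111.3°) + j·sin(-111.3°)) = -19.03 - j48.82 V
  V4 = 102·(cos(20.4°) + j·sin(20.4°)) = 95.6 + j35.55 V
Step 2 — Sum components: V_total = 112.1 - j12.26 V.
Step 3 — Convert to polar: |V_total| = 112.8 V, ∠V_total = -6.2°.

V_total = 112.8∠-6.2° V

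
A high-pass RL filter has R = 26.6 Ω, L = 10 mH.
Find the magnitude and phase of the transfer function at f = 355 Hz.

Step 1 — Angular frequency: ω = 2π·355 = 2231 rad/s.
Step 2 — Transfer function: H(jω) = jωL/(R + jωL).
Step 3 — Numerator jωL = j·22.31; denominator R + jωL = 26.6 + j22.31.
Step 4 — H = 0.4129 + j0.4923.
Step 5 — Magnitude: |H| = 0.6425 (-3.8 dB); phase: φ = 50.0°.

|H| = 0.6425 (-3.8 dB), φ = 50.0°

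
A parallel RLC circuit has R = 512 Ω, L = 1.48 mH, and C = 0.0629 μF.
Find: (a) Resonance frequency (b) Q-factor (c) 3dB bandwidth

Step 1 — Resonance: ω₀ = 1/√(LC) = 1/√(0.00148·6.29e-08) = 1.036e+05 rad/s.
Step 2 — f₀ = ω₀/(2π) = 1.65e+04 Hz.
Step 3 — Parallel Q: Q = R/(ω₀L) = 512/(1.036e+05·0.00148) = 3.338.
Step 4 — Bandwidth: Δω = ω₀/Q = 3.105e+04 rad/s; BW = Δω/(2π) = 4942 Hz.

(a) f₀ = 1.65e+04 Hz  (b) Q = 3.338  (c) BW = 4942 Hz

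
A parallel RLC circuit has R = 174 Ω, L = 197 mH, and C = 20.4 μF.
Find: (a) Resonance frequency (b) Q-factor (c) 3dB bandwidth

Step 1 — Resonance: ω₀ = 1/√(LC) = 1/√(0.197·2.04e-05) = 498.8 rad/s.
Step 2 — f₀ = ω₀/(2π) = 79.39 Hz.
Step 3 — Parallel Q: Q = R/(ω₀L) = 174/(498.8·0.197) = 1.771.
Step 4 — Bandwidth: Δω = ω₀/Q = 281.7 rad/s; BW = Δω/(2π) = 44.84 Hz.

(a) f₀ = 79.39 Hz  (b) Q = 1.771  (c) BW = 44.84 Hz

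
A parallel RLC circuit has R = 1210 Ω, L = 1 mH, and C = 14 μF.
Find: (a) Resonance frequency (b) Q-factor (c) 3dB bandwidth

Step 1 — Resonance: ω₀ = 1/√(LC) = 1/√(0.001·1.4e-05) = 8452 rad/s.
Step 2 — f₀ = ω₀/(2π) = 1345 Hz.
Step 3 — Parallel Q: Q = R/(ω₀L) = 1210/(8452·0.001) = 143.2.
Step 4 — Bandwidth: Δω = ω₀/Q = 59.03 rad/s; BW = Δω/(2π) = 9.395 Hz.

(a) f₀ = 1345 Hz  (b) Q = 143.2  (c) BW = 9.395 Hz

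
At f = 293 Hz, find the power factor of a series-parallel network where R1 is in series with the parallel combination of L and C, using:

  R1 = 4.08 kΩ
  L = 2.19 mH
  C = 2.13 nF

Step 1 — Angular frequency: ω = 2π·f = 2π·293 = 1841 rad/s.
Step 2 — Component impedances:
  R1: Z = R = 4080 Ω
  L: Z = jωL = j·1841·0.00219 = 0 + j4.032 Ω
  C: Z = 1/(jωC) = -j/(ω·C) = 0 - j2.55e+05 Ω
Step 3 — Parallel branch: L || C = 1/(1/L + 1/C) = 0 + j4.032 Ω.
Step 4 — Series with R1: Z_total = R1 + (L || C) = 4080 + j4.032 Ω = 4080∠0.1° Ω.
Step 5 — Power factor: PF = cos(φ) = Re(Z)/|Z| = 4080/4080 = 1.
Step 6 — Type: Im(Z) = 4.032 ⇒ lagging (phase φ = 0.1°).

PF = 1 (lagging, φ = 0.1°)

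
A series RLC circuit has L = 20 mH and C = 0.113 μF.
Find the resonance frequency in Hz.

Step 1 — Resonance condition Im(Z)=0 gives ω₀ = 1/√(LC).
Step 2 — ω₀ = 1/√(0.02·1.13e-07) = 2.104e+04 rad/s.
Step 3 — f₀ = ω₀/(2π) = 3348 Hz.

f₀ = 3348 Hz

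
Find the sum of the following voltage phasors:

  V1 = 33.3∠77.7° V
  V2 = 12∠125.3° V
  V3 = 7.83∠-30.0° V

Step 1 — Convert each phasor to rectangular form:
  V1 = 33.3·(cos(77.7°) + j·sin(77.7°)) = 7.094 + j32.54 V
  V2 = 12·(cos(125.3°) + j·sin(125.3°)) = -6.934 + j9.794 V
  V3 = 7.83·(cos(-30.0°) + j·sin(-30.0°)) = 6.781 - j3.915 V
Step 2 — Sum components: V_total = 6.941 + j38.41 V.
Step 3 — Convert to polar: |V_total| = 39.04 V, ∠V_total = 79.8°.

V_total = 39.04∠79.8° V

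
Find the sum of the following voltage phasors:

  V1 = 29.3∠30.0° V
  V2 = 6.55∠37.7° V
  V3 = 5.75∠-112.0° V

Step 1 — Convert each phasor to rectangular form:
  V1 = 29.3·(cos(30.0°) + j·sin(30.0°)) = 25.37 + j14.65 V
  V2 = 6.55·(cos(37.7°) + j·sin(37.7°)) = 5.183 + j4.006 V
  V3 = 5.75·(cos(-112.0°) + j·sin(-112.0°)) = -2.154 - j5.331 V
Step 2 — Sum components: V_total = 28.4 + j13.32 V.
Step 3 — Convert to polar: |V_total| = 31.37 V, ∠V_total = 25.1°.

V_total = 31.37∠25.1° V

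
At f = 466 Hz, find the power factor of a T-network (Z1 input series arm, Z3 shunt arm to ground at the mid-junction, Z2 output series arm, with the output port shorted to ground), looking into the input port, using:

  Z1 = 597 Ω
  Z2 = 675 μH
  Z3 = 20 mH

Step 1 — Angular frequency: ω = 2π·f = 2π·466 = 2928 rad/s.
Step 2 — Component impedances:
  Z1: Z = R = 597 Ω
  Z2: Z = jωL = j·2928·0.000675 = 0 + j1.976 Ω
  Z3: Z = jωL = j·2928·0.02 = 0 + j58.56 Ω
Step 3 — With the output port shorted to ground, the output series arm Z2 runs from the junction to ground; the shunt arm Z3 also runs from the junction to ground. They appear in parallel: Z3 || Z2 = 0 + j1.912 Ω.
Step 4 — Series with input arm Z1: Z_in = Z1 + (Z3 || Z2) = 597 + j1.912 Ω = 597∠0.2° Ω.
Step 5 — Power factor: PF = cos(φ) = Re(Z)/|Z| = 597/597 = 1.
Step 6 — Type: Im(Z) = 1.912 ⇒ lagging (phase φ = 0.2°).

PF = 1 (lagging, φ = 0.2°)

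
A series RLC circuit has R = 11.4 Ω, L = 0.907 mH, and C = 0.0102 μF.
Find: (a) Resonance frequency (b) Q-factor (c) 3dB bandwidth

Step 1 — Resonance: ω₀ = 1/√(LC) = 1/√(0.000907·1.02e-08) = 3.288e+05 rad/s.
Step 2 — f₀ = ω₀/(2π) = 5.233e+04 Hz.
Step 3 — Series Q: Q = ω₀L/R = 3.288e+05·0.000907/11.4 = 26.16.
Step 4 — Bandwidth: Δω = ω₀/Q = 1.257e+04 rad/s; BW = Δω/(2π) = 2000 Hz.

(a) f₀ = 5.233e+04 Hz  (b) Q = 26.16  (c) BW = 2000 Hz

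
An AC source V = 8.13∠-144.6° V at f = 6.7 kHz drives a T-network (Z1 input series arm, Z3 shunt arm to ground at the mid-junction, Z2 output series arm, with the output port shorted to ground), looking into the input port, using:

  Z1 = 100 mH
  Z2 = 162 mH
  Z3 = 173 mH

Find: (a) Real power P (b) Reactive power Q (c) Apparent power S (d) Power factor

Step 1 — Angular frequency: ω = 2π·f = 2π·6700 = 4.21e+04 rad/s.
Step 2 — Component impedances:
  Z1: Z = jωL = j·4.21e+04·0.1 = 0 + j4210 Ω
  Z2: Z = jωL = j·4.21e+04·0.162 = 0 + j6820 Ω
  Z3: Z = jωL = j·4.21e+04·0.173 = 0 + j7283 Ω
Step 3 — With the output port shorted to ground, the output series arm Z2 runs from the junction to ground; the shunt arm Z3 also runs from the junction to ground. They appear in parallel: Z3 || Z2 = 0 + j3522 Ω.
Step 4 — Series with input arm Z1: Z_in = Z1 + (Z3 || Z2) = 0 + j7732 Ω = 7732∠90.0° Ω.
Step 5 — Source phasor: V = 8.13∠-144.6° V = -6.627 - j4.71 V.
Step 6 — Current: I = V / Z = -0.0006091 + j0.0008571 A = 0.001052∠125.4° A.
Step 7 — Complex power: S = V·I* = 0 + j0.008549 VA.
Step 8 — Real power: P = Re(S) = 0 W.
Step 9 — Reactive power: Q = Im(S) = 0.008549 VAR.
Step 10 — Apparent power: |S| = 0.008549 VA.
Step 11 — Power factor: PF = P/|S| = 0 (lagging).

(a) P = 0 W  (b) Q = 0.008549 VAR  (c) S = 0.008549 VA  (d) PF = 0 (lagging)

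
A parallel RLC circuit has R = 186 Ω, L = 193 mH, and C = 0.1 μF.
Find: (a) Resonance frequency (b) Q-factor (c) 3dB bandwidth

Step 1 — Resonance: ω₀ = 1/√(LC) = 1/√(0.193·1e-07) = 7198 rad/s.
Step 2 — f₀ = ω₀/(2π) = 1146 Hz.
Step 3 — Parallel Q: Q = R/(ω₀L) = 186/(7198·0.193) = 0.1339.
Step 4 — Bandwidth: Δω = ω₀/Q = 5.376e+04 rad/s; BW = Δω/(2π) = 8557 Hz.

(a) f₀ = 1146 Hz  (b) Q = 0.1339  (c) BW = 8557 Hz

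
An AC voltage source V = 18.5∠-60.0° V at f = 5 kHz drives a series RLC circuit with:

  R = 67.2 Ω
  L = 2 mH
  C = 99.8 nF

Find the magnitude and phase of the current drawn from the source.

Step 1 — Angular frequency: ω = 2π·f = 2π·5000 = 3.142e+04 rad/s.
Step 2 — Component impedances:
  R: Z = R = 67.2 Ω
  L: Z = jωL = j·3.142e+04·0.002 = 0 + j62.83 Ω
  C: Z = 1/(jωC) = -j/(ω·C) = 0 - j318.9 Ω
Step 3 — Series combination: Z_total = R + L + C = 67.2 - j256.1 Ω = 264.8∠-75.3° Ω.
Step 4 — Source phasor: V = 18.5∠-60.0° V = 9.25 - j16.02 V.
Step 5 — Ohm's law: I = V / Z_total = (9.25 - j16.02) / (67.2 - j256.1) = 0.06739 + j0.01843 A.
Step 6 — Convert to polar: |I| = 0.06987 A, ∠I = 15.3°.

I = 0.06987∠15.3° A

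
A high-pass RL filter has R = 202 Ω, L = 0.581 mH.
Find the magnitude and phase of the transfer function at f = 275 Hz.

Step 1 — Angular frequency: ω = 2π·275 = 1728 rad/s.
Step 2 — Transfer function: H(jω) = jωL/(R + jωL).
Step 3 — Numerator jωL = j·1.004; denominator R + jωL = 202 + j1.004.
Step 4 — H = 2.47e-05 + j0.00497.
Step 5 — Magnitude: |H| = 0.00497 (-46.1 dB); phase: φ = 89.7°.

|H| = 0.00497 (-46.1 dB), φ = 89.7°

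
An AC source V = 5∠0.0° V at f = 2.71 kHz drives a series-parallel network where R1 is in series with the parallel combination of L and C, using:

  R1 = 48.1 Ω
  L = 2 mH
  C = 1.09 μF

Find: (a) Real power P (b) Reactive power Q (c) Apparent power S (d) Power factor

Step 1 — Angular frequency: ω = 2π·f = 2π·2710 = 1.703e+04 rad/s.
Step 2 — Component impedances:
  R1: Z = R = 48.1 Ω
  L: Z = jωL = j·1.703e+04·0.002 = 0 + j34.05 Ω
  C: Z = 1/(jωC) = -j/(ω·C) = 0 - j53.88 Ω
Step 3 — Parallel branch: L || C = 1/(1/L + 1/C) = 0 + j92.55 Ω.
Step 4 — Series with R1: Z_total = R1 + (L || C) = 48.1 + j92.55 Ω = 104.3∠62.5° Ω.
Step 5 — Source phasor: V = 5∠0.0° V = 5 V.
Step 6 — Current: I = V / Z = 0.02211 - j0.04253 A = 0.04794∠-62.5° A.
Step 7 — Complex power: S = V·I* = 0.1105 + j0.2127 VA.
Step 8 — Real power: P = Re(S) = 0.1105 W.
Step 9 — Reactive power: Q = Im(S) = 0.2127 VAR.
Step 10 — Apparent power: |S| = 0.2397 VA.
Step 11 — Power factor: PF = P/|S| = 0.4611 (lagging).

(a) P = 0.1105 W  (b) Q = 0.2127 VAR  (c) S = 0.2397 VA  (d) PF = 0.4611 (lagging)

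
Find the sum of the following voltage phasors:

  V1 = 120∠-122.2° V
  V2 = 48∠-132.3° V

Step 1 — Convert each phasor to rectangular form:
  V1 = 120·(cos(-122.2°) + j·sin(-122.2°)) = -63.95 - j101.5 V
  V2 = 48·(cos(-132.3°) + j·sin(-132.3°)) = -32.3 - j35.5 V
Step 2 — Sum components: V_total = -96.25 - j137 V.
Step 3 — Convert to polar: |V_total| = 167.5 V, ∠V_total = -125.1°.

V_total = 167.5∠-125.1° V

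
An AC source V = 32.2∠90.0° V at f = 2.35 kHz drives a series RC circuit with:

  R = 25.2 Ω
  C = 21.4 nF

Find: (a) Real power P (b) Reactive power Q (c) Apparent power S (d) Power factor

Step 1 — Angular frequency: ω = 2π·f = 2π·2350 = 1.477e+04 rad/s.
Step 2 — Component impedances:
  R: Z = R = 25.2 Ω
  C: Z = 1/(jωC) = -j/(ω·C) = 0 - j3165 Ω
Step 3 — Series combination: Z_total = R + C = 25.2 - j3165 Ω = 3165∠-89.5° Ω.
Step 4 — Source phasor: V = 32.2∠90.0° V = 0 + j32.2 V.
Step 5 — Current: I = V / Z = -0.01017 + j8.101e-05 A = 0.01017∠179.5° A.
Step 6 — Complex power: S = V·I* = 0.002609 - j0.3276 VA.
Step 7 — Real power: P = Re(S) = 0.002609 W.
Step 8 — Reactive power: Q = Im(S) = -0.3276 VAR.
Step 9 — Apparent power: |S| = 0.3276 VA.
Step 10 — Power factor: PF = P/|S| = 0.007962 (leading).

(a) P = 0.002609 W  (b) Q = -0.3276 VAR  (c) S = 0.3276 VA  (d) PF = 0.007962 (leading)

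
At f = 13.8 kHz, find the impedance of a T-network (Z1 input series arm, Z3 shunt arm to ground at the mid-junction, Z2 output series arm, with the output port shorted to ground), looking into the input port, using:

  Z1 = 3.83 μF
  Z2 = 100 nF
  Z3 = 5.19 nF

Step 1 — Angular frequency: ω = 2π·f = 2π·1.38e+04 = 8.671e+04 rad/s.
Step 2 — Component impedances:
  Z1: Z = 1/(jωC) = -j/(ω·C) = 0 - j3.011 Ω
  Z2: Z = 1/(jωC) = -j/(ω·C) = 0 - j115.3 Ω
  Z3: Z = 1/(jωC) = -j/(ω·C) = 0 - j2222 Ω
Step 3 — With the output port shorted to ground, the output series arm Z2 runs from the junction to ground; the shunt arm Z3 also runs from the junction to ground. They appear in parallel: Z3 || Z2 = 0 - j109.6 Ω.
Step 4 — Series with input arm Z1: Z_in = Z1 + (Z3 || Z2) = 0 - j112.7 Ω = 112.7∠-90.0° Ω.

Z = 0 - j112.7 Ω = 112.7∠-90.0° Ω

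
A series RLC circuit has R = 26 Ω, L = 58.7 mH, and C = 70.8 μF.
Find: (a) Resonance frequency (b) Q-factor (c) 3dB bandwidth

Step 1 — Resonance condition Im(Z)=0 gives ω₀ = 1/√(LC).
Step 2 — ω₀ = 1/√(0.0587·7.08e-05) = 490.5 rad/s.
Step 3 — f₀ = ω₀/(2π) = 78.07 Hz.
Step 4 — Series Q: Q = ω₀L/R = 490.5·0.0587/26 = 1.107.
Step 5 — 3dB bandwidth: Δω = ω₀/Q = 442.9 rad/s; BW = Δω/(2π) = 70.49 Hz.

(a) f₀ = 78.07 Hz  (b) Q = 1.107  (c) BW = 70.49 Hz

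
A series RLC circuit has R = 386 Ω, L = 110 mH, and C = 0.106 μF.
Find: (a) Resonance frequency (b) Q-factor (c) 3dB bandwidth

Step 1 — Resonance: ω₀ = 1/√(LC) = 1/√(0.11·1.06e-07) = 9261 rad/s.
Step 2 — f₀ = ω₀/(2π) = 1474 Hz.
Step 3 — Series Q: Q = ω₀L/R = 9261·0.11/386 = 2.639.
Step 4 — Bandwidth: Δω = ω₀/Q = 3509 rad/s; BW = Δω/(2π) = 558.5 Hz.

(a) f₀ = 1474 Hz  (b) Q = 2.639  (c) BW = 558.5 Hz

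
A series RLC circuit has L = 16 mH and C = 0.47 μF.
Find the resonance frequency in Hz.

Step 1 — Resonance condition Im(Z)=0 gives ω₀ = 1/√(LC).
Step 2 — ω₀ = 1/√(0.016·4.7e-07) = 1.153e+04 rad/s.
Step 3 — f₀ = ω₀/(2π) = 1835 Hz.

f₀ = 1835 Hz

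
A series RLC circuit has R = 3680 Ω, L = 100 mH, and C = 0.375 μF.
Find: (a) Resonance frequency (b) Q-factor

Step 1 — Resonance condition Im(Z)=0 gives ω₀ = 1/√(LC).
Step 2 — ω₀ = 1/√(0.1·3.75e-07) = 5164 rad/s.
Step 3 — f₀ = ω₀/(2π) = 821.9 Hz.
Step 4 — Series Q: Q = ω₀L/R = 5164·0.1/3680 = 0.1403.

(a) f₀ = 821.9 Hz  (b) Q = 0.1403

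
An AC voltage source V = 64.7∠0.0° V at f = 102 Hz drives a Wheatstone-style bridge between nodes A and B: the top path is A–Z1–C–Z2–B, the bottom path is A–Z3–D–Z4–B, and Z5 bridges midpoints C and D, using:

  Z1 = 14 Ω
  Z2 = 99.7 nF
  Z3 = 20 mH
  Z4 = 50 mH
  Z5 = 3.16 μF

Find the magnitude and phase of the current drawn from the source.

Step 1 — Angular frequency: ω = 2π·f = 2π·102 = 640.9 rad/s.
Step 2 — Component impedances:
  Z1: Z = R = 14 Ω
  Z2: Z = 1/(jωC) = -j/(ω·C) = 0 - j1.565e+04 Ω
  Z3: Z = jωL = j·640.9·0.02 = 0 + j12.82 Ω
  Z4: Z = jωL = j·640.9·0.05 = 0 + j32.04 Ω
  Z5: Z = 1/(jωC) = -j/(ω·C) = 0 - j493.8 Ω
Step 3 — Bridge requires nodal analysis (the Z5 bridge couples midpoints C and D, so the two paths cannot be reduced to a simple series/parallel combination). Setting node B to ground and injecting 1 A at node A, the 3-node admittance system at A, C, D solves to V_A = Z_AB = 0.01228 + j45.33 Ω = 45.33∠90.0° Ω.
Step 4 — Source phasor: V = 64.7∠0.0° V = 64.7 V.
Step 5 — Ohm's law: I = V / Z_total = (64.7) / (0.01228 + j45.33) = 0.0003864 - j1.427 A.
Step 6 — Convert to polar: |I| = 1.427 A, ∠I = -90.0°.

I = 1.427∠-90.0° A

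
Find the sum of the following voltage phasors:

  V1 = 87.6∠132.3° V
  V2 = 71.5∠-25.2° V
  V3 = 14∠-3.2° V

Step 1 — Convert each phasor to rectangular form:
  V1 = 87.6·(cos(132.3°) + j·sin(132.3°)) = -58.96 + j64.79 V
  V2 = 71.5·(cos(-25.2°) + j·sin(-25.2°)) = 64.7 - j30.44 V
  V3 = 14·(cos(-3.2°) + j·sin(-3.2°)) = 13.98 - j0.7815 V
Step 2 — Sum components: V_total = 19.72 + j33.57 V.
Step 3 — Convert to polar: |V_total| = 38.93 V, ∠V_total = 59.6°.

V_total = 38.93∠59.6° V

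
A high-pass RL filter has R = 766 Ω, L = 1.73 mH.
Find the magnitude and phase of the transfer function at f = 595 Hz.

Step 1 — Angular frequency: ω = 2π·595 = 3738 rad/s.
Step 2 — Transfer function: H(jω) = jωL/(R + jωL).
Step 3 — Numerator jωL = j·6.468; denominator R + jωL = 766 + j6.468.
Step 4 — H = 7.128e-05 + j0.008443.
Step 5 — Magnitude: |H| = 0.008443 (-41.5 dB); phase: φ = 89.5°.

|H| = 0.008443 (-41.5 dB), φ = 89.5°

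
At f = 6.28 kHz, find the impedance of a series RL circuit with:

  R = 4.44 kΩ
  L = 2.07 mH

Step 1 — Angular frequency: ω = 2π·f = 2π·6280 = 3.946e+04 rad/s.
Step 2 — Component impedances:
  R: Z = R = 4440 Ω
  L: Z = jωL = j·3.946e+04·0.00207 = 0 + j81.68 Ω
Step 3 — Series combination: Z_total = R + L = 4440 + j81.68 Ω = 4441∠1.1° Ω.

Z = 4440 + j81.68 Ω = 4441∠1.1° Ω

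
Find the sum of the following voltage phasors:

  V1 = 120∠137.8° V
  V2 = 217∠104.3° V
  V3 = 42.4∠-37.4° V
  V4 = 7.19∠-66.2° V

Step 1 — Convert each phasor to rectangular form:
  V1 = 120·(cos(137.8°) + j·sin(137.8°)) = -88.9 + j80.61 V
  V2 = 217·(cos(104.3°) + j·sin(104.3°)) = -53.6 + j210.3 V
  V3 = 42.4·(cos(-37.4°) + j·sin(-37.4°)) = 33.68 - j25.75 V
  V4 = 7.19·(cos(-66.2°) + j·sin(-66.2°)) = 2.901 - j6.579 V
Step 2 — Sum components: V_total = -105.9 + j258.6 V.
Step 3 — Convert to polar: |V_total| = 279.4 V, ∠V_total = 112.3°.

V_total = 279.4∠112.3° V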